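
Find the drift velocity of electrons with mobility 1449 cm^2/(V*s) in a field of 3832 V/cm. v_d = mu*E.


Step 1: v_d = mu * E
Step 2: v_d = 1449 * 3832 = 5552568
Step 3: v_d = 5.55e+06 cm/s

5.55e+06


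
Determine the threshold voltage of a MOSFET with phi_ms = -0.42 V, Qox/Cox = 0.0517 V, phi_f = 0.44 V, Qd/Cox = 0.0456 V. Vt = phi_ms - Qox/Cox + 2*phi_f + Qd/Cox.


Step 1: Vt = phi_ms - Qox/Cox + 2*phi_f + Qd/Cox
Step 2: Vt = -0.42 - 0.0517 + 2*0.44 + 0.0456
Step 3: Vt = -0.42 - 0.0517 + 0.88 + 0.0456
Step 4: Vt = 0.4539 V

0.4539


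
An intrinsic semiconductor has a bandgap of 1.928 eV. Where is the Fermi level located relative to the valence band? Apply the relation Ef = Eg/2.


Step 1: For an intrinsic semiconductor, the Fermi level sits at midgap.
Step 2: Ef = Eg / 2 = 1.928 / 2 = 0.964 eV

0.964


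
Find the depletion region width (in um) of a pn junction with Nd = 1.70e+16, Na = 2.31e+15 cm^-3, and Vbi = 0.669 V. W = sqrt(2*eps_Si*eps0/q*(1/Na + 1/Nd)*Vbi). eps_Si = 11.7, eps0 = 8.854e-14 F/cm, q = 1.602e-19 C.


Step 1: 1/Na + 1/Nd = 1/2.31e+15 + 1/1.70e+16 = 4.91724e-16
Step 2: 2*eps*eps0/q = 2*11.7*8.854e-14/1.602e-19 = 1.293281e+07
Step 3: W^2 = 1.293281e+07 * 4.91724e-16 * 0.669 = 4.25442e-09
Step 4: W = sqrt(4.25442e-09) = 6.523e-05 cm = 0.6523 um

0.6523


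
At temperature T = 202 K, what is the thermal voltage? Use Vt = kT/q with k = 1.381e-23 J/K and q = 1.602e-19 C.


Step 1: kT = 1.381e-23 * 202 = 2.78962e-21 J
Step 2: Vt = kT/q = 2.78962e-21 / 1.602e-19
Step 3: Vt = 0.01741 V

0.01741


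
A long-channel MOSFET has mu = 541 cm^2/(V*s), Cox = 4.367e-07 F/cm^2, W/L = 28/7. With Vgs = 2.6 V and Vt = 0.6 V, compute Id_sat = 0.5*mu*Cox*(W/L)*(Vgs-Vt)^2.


Step 1: Overdrive voltage Vov = Vgs - Vt = 2.6 - 0.6 = 2.0 V
Step 2: W/L = 28/7 = 4
Step 3: Id = 0.5 * 541 * 4.367e-07 * 4 * 2.0^2
Step 4: Id = 1.89e-03 A

1.89e-03


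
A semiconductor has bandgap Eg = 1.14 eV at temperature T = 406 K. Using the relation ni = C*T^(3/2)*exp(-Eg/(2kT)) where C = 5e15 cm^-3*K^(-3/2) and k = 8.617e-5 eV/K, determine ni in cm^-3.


Step 1: Compute kT = 8.617e-5 * 406 = 0.03498502 eV
Step 2: Exponent = -Eg/(2kT) = -1.14/(2*0.03498502) = -16.29269
Step 3: T^(3/2) = 406^1.5 = 8180.67
Step 4: ni = 5e15 * 8180.67 * exp(-16.29269) = 3.44e+12 cm^-3

3.44e+12


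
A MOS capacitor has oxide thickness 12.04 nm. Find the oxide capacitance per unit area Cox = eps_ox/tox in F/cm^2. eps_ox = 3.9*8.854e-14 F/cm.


Step 1: eps_ox = 3.9 * 8.854e-14 = 3.45306e-13 F/cm
Step 2: tox in cm = 12.04 nm * 1e-7 = 1.2040e-06 cm
Step 3: Cox = 3.45306e-13 / 1.2040e-06 = 2.87e-07 F/cm^2

2.87e-07


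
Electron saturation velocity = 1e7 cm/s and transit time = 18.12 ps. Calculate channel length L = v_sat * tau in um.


Step 1: tau in seconds = 18.12 ps * 1e-12 = 1.8120e-11 s
Step 2: L = v_sat * tau = 1e7 * 1.8120e-11 = 1.8120e-04 cm
Step 3: L in um = 1.8120e-04 * 1e4 = 1.812 um

1.812


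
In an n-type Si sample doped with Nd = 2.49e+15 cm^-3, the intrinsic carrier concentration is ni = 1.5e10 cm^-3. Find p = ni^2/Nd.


Step 1: Since Nd >> ni, n ≈ Nd = 2.49e+15 cm^-3
Step 2: p = ni^2 / n = (1.5e10)^2 / 2.49e+15
Step 3: p = 2.25e20 / 2.49e+15 = 9.04e+04 cm^-3

9.04e+04


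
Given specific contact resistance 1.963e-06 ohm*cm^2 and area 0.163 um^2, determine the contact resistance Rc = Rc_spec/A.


Step 1: Convert area to cm^2: 0.163 um^2 = 1.6300e-09 cm^2
Step 2: Rc = Rc_spec / A = 1.963e-06 / 1.6300e-09
Step 3: Rc = 1.20e+03 ohms

1.20e+03


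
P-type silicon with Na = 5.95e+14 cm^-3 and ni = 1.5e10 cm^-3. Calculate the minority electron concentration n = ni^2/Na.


Step 1: Majority hole concentration p ≈ Na = 5.95e+14 cm^-3
Step 2: n = ni^2 / Na = (1.5e10)^2 / 5.95e+14
Step 3: n = 3.78e+05 cm^-3

3.78e+05


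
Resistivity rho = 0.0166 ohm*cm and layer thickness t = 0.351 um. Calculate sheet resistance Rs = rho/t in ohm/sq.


Step 1: Convert thickness to cm: t = 0.351 um = 3.5100e-05 cm
Step 2: Rs = rho / t = 0.0166 / 3.5100e-05
Step 3: Rs = 472.9 ohm/sq

472.9


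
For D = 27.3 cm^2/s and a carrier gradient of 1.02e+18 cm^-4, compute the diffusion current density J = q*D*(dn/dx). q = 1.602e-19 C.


Step 1: J = q * D * (dn/dx)
Step 2: J = 1.602e-19 * 27.3 * 1.02e+18
Step 3: J = 4.46e+00 A/cm^2

4.46e+00


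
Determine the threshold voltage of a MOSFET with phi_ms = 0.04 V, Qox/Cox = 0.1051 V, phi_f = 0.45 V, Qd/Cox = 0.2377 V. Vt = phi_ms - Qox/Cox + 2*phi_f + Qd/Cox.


Step 1: Vt = phi_ms - Qox/Cox + 2*phi_f + Qd/Cox
Step 2: Vt = 0.04 - 0.1051 + 2*0.45 + 0.2377
Step 3: Vt = 0.04 - 0.1051 + 0.9 + 0.2377
Step 4: Vt = 1.0726 V

1.0726


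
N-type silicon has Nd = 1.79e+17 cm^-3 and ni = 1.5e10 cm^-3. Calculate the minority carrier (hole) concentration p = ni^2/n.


Step 1: Since Nd >> ni, n ≈ Nd = 1.79e+17 cm^-3
Step 2: p = ni^2 / n = (1.5e10)^2 / 1.79e+17
Step 3: p = 2.25e20 / 1.79e+17 = 1.26e+03 cm^-3

1.26e+03


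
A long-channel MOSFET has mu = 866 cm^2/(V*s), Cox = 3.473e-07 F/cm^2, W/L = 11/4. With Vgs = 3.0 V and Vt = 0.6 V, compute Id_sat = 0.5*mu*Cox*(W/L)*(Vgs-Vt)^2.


Step 1: Overdrive voltage Vov = Vgs - Vt = 3.0 - 0.6 = 2.4 V
Step 2: W/L = 11/4 = 2.75
Step 3: Id = 0.5 * 866 * 3.473e-07 * 2.75 * 2.4^2
Step 4: Id = 2.38e-03 A

2.38e-03


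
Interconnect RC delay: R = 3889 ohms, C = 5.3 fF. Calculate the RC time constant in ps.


Step 1: tau = R * C
Step 2: tau = 3889 * 5.3 fF = 3889 * 5.3e-15 F
Step 3: tau = 2.06117e-11 s = 20.6117 ps

20.6117


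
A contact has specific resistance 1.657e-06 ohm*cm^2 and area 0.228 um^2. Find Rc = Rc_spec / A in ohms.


Step 1: Convert area to cm^2: 0.228 um^2 = 2.2800e-09 cm^2
Step 2: Rc = Rc_spec / A = 1.657e-06 / 2.2800e-09
Step 3: Rc = 7.27e+02 ohms

7.27e+02


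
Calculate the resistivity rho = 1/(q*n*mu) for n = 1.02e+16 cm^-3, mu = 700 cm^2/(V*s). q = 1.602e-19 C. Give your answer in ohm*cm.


Step 1: sigma = q * n * mu = 1.602e-19 * 1.02e+16 * 700 = 1.14383e+00 S/cm
Step 2: rho = 1 / sigma = 1 / 1.14383e+00 = 0.8743 ohm*cm

0.8743


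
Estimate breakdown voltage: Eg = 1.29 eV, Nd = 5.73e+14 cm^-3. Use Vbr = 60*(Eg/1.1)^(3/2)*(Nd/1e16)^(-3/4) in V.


Step 1: Eg/1.1 = 1.29/1.1 = 1.172727
Step 2: (Eg/1.1)^1.5 = 1.172727^1.5 = 1.269976
Step 3: (Nd/1e16)^(-0.75) = (0.0573)^(-0.75) = 8.538548
Step 4: Vbr = 60 * 1.269976 * 8.538548 = 650.6 V

650.6


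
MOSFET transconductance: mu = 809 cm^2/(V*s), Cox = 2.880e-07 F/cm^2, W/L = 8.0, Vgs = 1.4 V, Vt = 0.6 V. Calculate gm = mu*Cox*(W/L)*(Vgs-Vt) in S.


Step 1: Vov = Vgs - Vt = 1.4 - 0.6 = 0.8 V
Step 2: gm = mu * Cox * (W/L) * Vov
Step 3: gm = 809 * 2.880e-07 * 8.0 * 0.8 = 1.49e-03 S

1.49e-03


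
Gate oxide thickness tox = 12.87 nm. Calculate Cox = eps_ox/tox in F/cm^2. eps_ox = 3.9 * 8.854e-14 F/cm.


Step 1: eps_ox = 3.9 * 8.854e-14 = 3.45306e-13 F/cm
Step 2: tox in cm = 12.87 nm * 1e-7 = 1.2870e-06 cm
Step 3: Cox = 3.45306e-13 / 1.2870e-06 = 2.68e-07 F/cm^2

2.68e-07


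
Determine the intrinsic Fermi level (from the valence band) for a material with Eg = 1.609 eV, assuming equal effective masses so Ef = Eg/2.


Step 1: For an intrinsic semiconductor, the Fermi level sits at midgap.
Step 2: Ef = Eg / 2 = 1.609 / 2 = 0.8045 eV

0.8045


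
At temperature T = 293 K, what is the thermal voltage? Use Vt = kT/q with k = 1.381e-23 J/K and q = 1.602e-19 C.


Step 1: kT = 1.381e-23 * 293 = 4.04633e-21 J
Step 2: Vt = kT/q = 4.04633e-21 / 1.602e-19
Step 3: Vt = 0.02526 V

0.02526


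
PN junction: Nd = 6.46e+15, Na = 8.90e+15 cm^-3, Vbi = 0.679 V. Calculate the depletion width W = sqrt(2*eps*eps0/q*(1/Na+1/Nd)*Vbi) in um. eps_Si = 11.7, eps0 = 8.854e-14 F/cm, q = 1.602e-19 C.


Step 1: 1/Na + 1/Nd = 1/8.90e+15 + 1/6.46e+15 = 2.67158e-16
Step 2: 2*eps*eps0/q = 2*11.7*8.854e-14/1.602e-19 = 1.293281e+07
Step 3: W^2 = 1.293281e+07 * 2.67158e-16 * 0.679 = 2.34602e-09
Step 4: W = sqrt(2.34602e-09) = 4.844e-05 cm = 0.4844 um

0.4844


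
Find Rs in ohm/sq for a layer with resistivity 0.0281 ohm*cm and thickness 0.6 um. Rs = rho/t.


Step 1: Convert thickness to cm: t = 0.6 um = 6.0000e-05 cm
Step 2: Rs = rho / t = 0.0281 / 6.0000e-05
Step 3: Rs = 468.3 ohm/sq

468.3


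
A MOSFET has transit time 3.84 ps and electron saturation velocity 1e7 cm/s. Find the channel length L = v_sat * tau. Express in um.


Step 1: tau in seconds = 3.84 ps * 1e-12 = 3.8400e-12 s
Step 2: L = v_sat * tau = 1e7 * 3.8400e-12 = 3.8400e-05 cm
Step 3: L in um = 3.8400e-05 * 1e4 = 0.384 um

0.384


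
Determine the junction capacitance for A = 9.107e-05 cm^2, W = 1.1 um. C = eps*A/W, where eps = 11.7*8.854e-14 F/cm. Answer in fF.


Step 1: eps_Si = 11.7 * 8.854e-14 = 1.035918e-12 F/cm
Step 2: W in cm = 1.1 * 1e-4 = 1.10e-04 cm
Step 3: C = 1.035918e-12 * 9.107e-05 / 1.10e-04 = 8.576459e-13 F
Step 4: C = 857.65 fF

857.65


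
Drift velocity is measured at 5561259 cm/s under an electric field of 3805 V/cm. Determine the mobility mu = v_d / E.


Step 1: mu = v_d / E
Step 2: mu = 5561259 / 3805
Step 3: mu = 1461.57 cm^2/(V*s)

1461.57


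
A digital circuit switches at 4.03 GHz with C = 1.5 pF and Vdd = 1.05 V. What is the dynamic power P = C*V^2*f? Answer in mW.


Step 1: V^2 = 1.05^2 = 1.1025 V^2
Step 2: P = C*V^2*f = 1.5e-12 F * 1.1025 * 4.03e9 Hz
Step 3: P = 6.6646125e-03 W
Step 4: P = 6.665 mW

6.665


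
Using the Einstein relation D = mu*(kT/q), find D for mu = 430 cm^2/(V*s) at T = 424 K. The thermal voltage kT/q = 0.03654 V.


Step 1: D = mu * (kT/q)
Step 2: D = 430 * 0.03654
Step 3: D = 15.71 cm^2/s

15.71


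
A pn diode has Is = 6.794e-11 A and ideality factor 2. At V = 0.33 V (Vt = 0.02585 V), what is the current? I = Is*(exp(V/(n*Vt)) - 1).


Step 1: V/(n*Vt) = 0.33/(2*0.02585) = 6.3830
Step 2: exp(6.3830) = 5.9170e+02
Step 3: I = 6.794e-11 * (5.9170e+02 - 1) = 4.01e-08 A

4.01e-08


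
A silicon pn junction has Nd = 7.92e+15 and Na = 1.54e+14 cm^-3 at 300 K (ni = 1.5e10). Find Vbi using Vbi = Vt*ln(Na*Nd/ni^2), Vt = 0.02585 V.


Step 1: Compute Na*Nd/ni^2 = 1.54e+14 * 7.92e+15 / (1.5e10)^2 = 5.4208e+09
Step 2: ln(5.4208e+09) = 22.4135
Step 3: Vbi = 0.02585 * 22.4135 = 0.579 V

0.579


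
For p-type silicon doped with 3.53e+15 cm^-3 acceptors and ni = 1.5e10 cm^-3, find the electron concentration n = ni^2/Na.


Step 1: Majority hole concentration p ≈ Na = 3.53e+15 cm^-3
Step 2: n = ni^2 / Na = (1.5e10)^2 / 3.53e+15
Step 3: n = 6.37e+04 cm^-3

6.37e+04


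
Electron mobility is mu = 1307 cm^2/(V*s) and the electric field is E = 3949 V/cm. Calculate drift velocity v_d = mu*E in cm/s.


Step 1: v_d = mu * E
Step 2: v_d = 1307 * 3949 = 5161343
Step 3: v_d = 5.16e+06 cm/s

5.16e+06


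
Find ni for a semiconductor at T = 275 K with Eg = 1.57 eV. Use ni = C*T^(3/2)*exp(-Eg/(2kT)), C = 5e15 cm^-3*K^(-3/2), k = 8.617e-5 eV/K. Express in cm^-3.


Step 1: Compute kT = 8.617e-5 * 275 = 0.02369675 eV
Step 2: Exponent = -Eg/(2kT) = -1.57/(2*0.02369675) = -33.12691
Step 3: T^(3/2) = 275^1.5 = 4560.36
Step 4: ni = 5e15 * 4560.36 * exp(-33.12691) = 9.36e+04 cm^-3

9.36e+04


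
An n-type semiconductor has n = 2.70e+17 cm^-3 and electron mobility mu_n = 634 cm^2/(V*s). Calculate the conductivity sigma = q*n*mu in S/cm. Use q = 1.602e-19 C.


Step 1: sigma = q * n * mu
Step 2: sigma = 1.602e-19 * 2.70e+17 * 634
Step 3: sigma = 2.742e+01 S/cm

2.742e+01


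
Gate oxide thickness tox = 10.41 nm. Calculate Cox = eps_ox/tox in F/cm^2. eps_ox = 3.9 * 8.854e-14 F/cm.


Step 1: eps_ox = 3.9 * 8.854e-14 = 3.45306e-13 F/cm
Step 2: tox in cm = 10.41 nm * 1e-7 = 1.0410e-06 cm
Step 3: Cox = 3.45306e-13 / 1.0410e-06 = 3.32e-07 F/cm^2

3.32e-07


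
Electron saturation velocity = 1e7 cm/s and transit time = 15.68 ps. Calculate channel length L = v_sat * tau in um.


Step 1: tau in seconds = 15.68 ps * 1e-12 = 1.5680e-11 s
Step 2: L = v_sat * tau = 1e7 * 1.5680e-11 = 1.5680e-04 cm
Step 3: L in um = 1.5680e-04 * 1e4 = 1.568 um

1.568


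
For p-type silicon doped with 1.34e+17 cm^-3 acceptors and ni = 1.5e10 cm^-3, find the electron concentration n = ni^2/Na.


Step 1: Majority hole concentration p ≈ Na = 1.34e+17 cm^-3
Step 2: n = ni^2 / Na = (1.5e10)^2 / 1.34e+17
Step 3: n = 1.68e+03 cm^-3

1.68e+03


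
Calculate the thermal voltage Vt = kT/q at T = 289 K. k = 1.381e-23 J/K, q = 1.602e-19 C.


Step 1: kT = 1.381e-23 * 289 = 3.99109e-21 J
Step 2: Vt = kT/q = 3.99109e-21 / 1.602e-19
Step 3: Vt = 0.02491 V

0.02491


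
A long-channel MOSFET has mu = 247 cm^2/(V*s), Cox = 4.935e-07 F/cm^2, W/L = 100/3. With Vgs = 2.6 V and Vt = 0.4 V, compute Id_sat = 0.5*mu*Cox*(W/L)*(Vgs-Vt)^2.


Step 1: Overdrive voltage Vov = Vgs - Vt = 2.6 - 0.4 = 2.2 V
Step 2: W/L = 100/3 = 33.3333
Step 3: Id = 0.5 * 247 * 4.935e-07 * 33.3333 * 2.2^2
Step 4: Id = 9.83e-03 A

9.83e-03


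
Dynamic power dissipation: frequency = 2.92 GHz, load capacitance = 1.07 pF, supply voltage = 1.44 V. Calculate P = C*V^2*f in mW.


Step 1: V^2 = 1.44^2 = 2.0736 V^2
Step 2: P = C*V^2*f = 1.07e-12 F * 2.0736 * 2.92e9 Hz
Step 3: P = 6.47875584e-03 W
Step 4: P = 6.479 mW

6.479


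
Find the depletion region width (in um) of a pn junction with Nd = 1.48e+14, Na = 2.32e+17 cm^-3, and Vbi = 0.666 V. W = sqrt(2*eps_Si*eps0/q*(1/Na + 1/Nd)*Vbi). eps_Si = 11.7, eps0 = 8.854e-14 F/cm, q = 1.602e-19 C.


Step 1: 1/Na + 1/Nd = 1/2.32e+17 + 1/1.48e+14 = 6.76107e-15
Step 2: 2*eps*eps0/q = 2*11.7*8.854e-14/1.602e-19 = 1.293281e+07
Step 3: W^2 = 1.293281e+07 * 6.76107e-15 * 0.666 = 5.82348e-08
Step 4: W = sqrt(5.82348e-08) = 2.413e-04 cm = 2.413 um

2.413


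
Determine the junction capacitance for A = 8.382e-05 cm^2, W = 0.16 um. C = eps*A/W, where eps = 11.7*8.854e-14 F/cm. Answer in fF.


Step 1: eps_Si = 11.7 * 8.854e-14 = 1.035918e-12 F/cm
Step 2: W in cm = 0.16 * 1e-4 = 1.60e-05 cm
Step 3: C = 1.035918e-12 * 8.382e-05 / 1.60e-05 = 5.426915e-12 F
Step 4: C = 5426.92 fF

5426.92


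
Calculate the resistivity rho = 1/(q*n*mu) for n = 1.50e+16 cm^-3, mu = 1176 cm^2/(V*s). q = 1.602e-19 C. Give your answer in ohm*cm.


Step 1: sigma = q * n * mu = 1.602e-19 * 1.50e+16 * 1176 = 2.82593e+00 S/cm
Step 2: rho = 1 / sigma = 1 / 2.82593e+00 = 0.3539 ohm*cm

0.3539


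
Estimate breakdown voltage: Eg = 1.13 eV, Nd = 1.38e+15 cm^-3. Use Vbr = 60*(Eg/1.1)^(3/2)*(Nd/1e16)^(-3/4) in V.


Step 1: Eg/1.1 = 1.13/1.1 = 1.027273
Step 2: (Eg/1.1)^1.5 = 1.027273^1.5 = 1.041187
Step 3: (Nd/1e16)^(-0.75) = (0.138)^(-0.75) = 4.416627
Step 4: Vbr = 60 * 1.041187 * 4.416627 = 275.9 V

275.9


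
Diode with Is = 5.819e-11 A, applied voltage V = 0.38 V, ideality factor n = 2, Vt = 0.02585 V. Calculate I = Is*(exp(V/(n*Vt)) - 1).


Step 1: V/(n*Vt) = 0.38/(2*0.02585) = 7.3501
Step 2: exp(7.3501) = 1.5564e+03
Step 3: I = 5.819e-11 * (1.5564e+03 - 1) = 9.05e-08 A

9.05e-08


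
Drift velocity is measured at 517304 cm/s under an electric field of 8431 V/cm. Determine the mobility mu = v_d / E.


Step 1: mu = v_d / E
Step 2: mu = 517304 / 8431
Step 3: mu = 61.36 cm^2/(V*s)

61.36


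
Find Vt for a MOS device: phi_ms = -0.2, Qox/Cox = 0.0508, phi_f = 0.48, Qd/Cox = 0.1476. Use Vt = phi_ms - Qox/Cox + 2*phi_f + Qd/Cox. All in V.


Step 1: Vt = phi_ms - Qox/Cox + 2*phi_f + Qd/Cox
Step 2: Vt = -0.2 - 0.0508 + 2*0.48 + 0.1476
Step 3: Vt = -0.2 - 0.0508 + 0.96 + 0.1476
Step 4: Vt = 0.8568 V

0.8568


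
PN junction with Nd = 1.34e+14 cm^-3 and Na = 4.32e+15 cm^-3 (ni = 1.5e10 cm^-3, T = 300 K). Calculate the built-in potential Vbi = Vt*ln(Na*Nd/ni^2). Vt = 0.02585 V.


Step 1: Compute Na*Nd/ni^2 = 4.32e+15 * 1.34e+14 / (1.5e10)^2 = 2.5728e+09
Step 2: ln(2.5728e+09) = 21.6683
Step 3: Vbi = 0.02585 * 21.6683 = 0.56 V

0.56


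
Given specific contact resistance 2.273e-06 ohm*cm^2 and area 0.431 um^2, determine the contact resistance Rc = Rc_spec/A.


Step 1: Convert area to cm^2: 0.431 um^2 = 4.3100e-09 cm^2
Step 2: Rc = Rc_spec / A = 2.273e-06 / 4.3100e-09
Step 3: Rc = 5.27e+02 ohms

5.27e+02


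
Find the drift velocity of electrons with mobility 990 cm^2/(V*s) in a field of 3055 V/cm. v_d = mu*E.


Step 1: v_d = mu * E
Step 2: v_d = 990 * 3055 = 3024450
Step 3: v_d = 3.02e+06 cm/s

3.02e+06


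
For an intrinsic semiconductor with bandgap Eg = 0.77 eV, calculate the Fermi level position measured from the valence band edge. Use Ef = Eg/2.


Step 1: For an intrinsic semiconductor, the Fermi level sits at midgap.
Step 2: Ef = Eg / 2 = 0.77 / 2 = 0.385 eV

0.385


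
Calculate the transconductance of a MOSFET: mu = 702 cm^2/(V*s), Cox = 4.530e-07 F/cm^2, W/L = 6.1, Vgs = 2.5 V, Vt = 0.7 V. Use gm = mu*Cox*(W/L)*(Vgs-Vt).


Step 1: Vov = Vgs - Vt = 2.5 - 0.7 = 1.8 V
Step 2: gm = mu * Cox * (W/L) * Vov
Step 3: gm = 702 * 4.530e-07 * 6.1 * 1.8 = 3.49e-03 S

3.49e-03


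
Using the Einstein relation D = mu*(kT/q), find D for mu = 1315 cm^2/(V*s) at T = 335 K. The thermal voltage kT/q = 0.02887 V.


Step 1: D = mu * (kT/q)
Step 2: D = 1315 * 0.02887
Step 3: D = 37.96 cm^2/s

37.96


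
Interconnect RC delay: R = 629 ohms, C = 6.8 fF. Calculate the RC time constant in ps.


Step 1: tau = R * C
Step 2: tau = 629 * 6.8 fF = 629 * 6.8e-15 F
Step 3: tau = 4.2772e-12 s = 4.2772 ps

4.2772


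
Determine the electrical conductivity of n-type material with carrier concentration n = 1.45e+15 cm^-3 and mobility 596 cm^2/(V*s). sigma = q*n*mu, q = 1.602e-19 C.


Step 1: sigma = q * n * mu
Step 2: sigma = 1.602e-19 * 1.45e+15 * 596
Step 3: sigma = 1.384e-01 S/cm

1.384e-01


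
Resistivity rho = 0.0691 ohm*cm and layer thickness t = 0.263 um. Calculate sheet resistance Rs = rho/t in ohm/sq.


Step 1: Convert thickness to cm: t = 0.263 um = 2.6300e-05 cm
Step 2: Rs = rho / t = 0.0691 / 2.6300e-05
Step 3: Rs = 2627.4 ohm/sq

2627.4


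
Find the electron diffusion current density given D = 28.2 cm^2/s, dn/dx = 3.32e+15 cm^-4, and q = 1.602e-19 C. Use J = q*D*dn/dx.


Step 1: J = q * D * (dn/dx)
Step 2: J = 1.602e-19 * 28.2 * 3.32e+15
Step 3: J = 1.50e-02 A/cm^2

1.50e-02


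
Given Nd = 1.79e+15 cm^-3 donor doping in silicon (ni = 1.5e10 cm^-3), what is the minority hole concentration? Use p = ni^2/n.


Step 1: Since Nd >> ni, n ≈ Nd = 1.79e+15 cm^-3
Step 2: p = ni^2 / n = (1.5e10)^2 / 1.79e+15
Step 3: p = 2.25e20 / 1.79e+15 = 1.26e+05 cm^-3

1.26e+05


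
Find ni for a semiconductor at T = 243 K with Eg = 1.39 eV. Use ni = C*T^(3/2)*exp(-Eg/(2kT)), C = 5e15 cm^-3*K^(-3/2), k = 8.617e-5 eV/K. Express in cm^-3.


Step 1: Compute kT = 8.617e-5 * 243 = 0.02093931 eV
Step 2: Exponent = -Eg/(2kT) = -1.39/(2*0.02093931) = -33.19116
Step 3: T^(3/2) = 243^1.5 = 3788.00
Step 4: ni = 5e15 * 3788.00 * exp(-33.19116) = 7.29e+04 cm^-3

7.29e+04


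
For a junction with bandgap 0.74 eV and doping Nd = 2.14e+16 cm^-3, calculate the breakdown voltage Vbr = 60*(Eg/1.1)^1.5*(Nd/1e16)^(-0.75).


Step 1: Eg/1.1 = 0.74/1.1 = 0.672727
Step 2: (Eg/1.1)^1.5 = 0.672727^1.5 = 0.551770
Step 3: (Nd/1e16)^(-0.75) = (2.14)^(-0.75) = 0.565184
Step 4: Vbr = 60 * 0.551770 * 0.565184 = 18.7 V

18.7


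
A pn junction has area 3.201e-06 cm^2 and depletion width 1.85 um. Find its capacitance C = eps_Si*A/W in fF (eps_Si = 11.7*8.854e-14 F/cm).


Step 1: eps_Si = 11.7 * 8.854e-14 = 1.035918e-12 F/cm
Step 2: W in cm = 1.85 * 1e-4 = 1.85e-04 cm
Step 3: C = 1.035918e-12 * 3.201e-06 / 1.85e-04 = 1.792418e-14 F
Step 4: C = 17.92 fF

17.92


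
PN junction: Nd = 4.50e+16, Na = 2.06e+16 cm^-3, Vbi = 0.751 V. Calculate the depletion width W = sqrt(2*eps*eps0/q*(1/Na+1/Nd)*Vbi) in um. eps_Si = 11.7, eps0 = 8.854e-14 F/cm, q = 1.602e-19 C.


Step 1: 1/Na + 1/Nd = 1/2.06e+16 + 1/4.50e+16 = 7.07659e-17
Step 2: 2*eps*eps0/q = 2*11.7*8.854e-14/1.602e-19 = 1.293281e+07
Step 3: W^2 = 1.293281e+07 * 7.07659e-17 * 0.751 = 6.87317e-10
Step 4: W = sqrt(6.87317e-10) = 2.622e-05 cm = 0.2622 um

0.2622


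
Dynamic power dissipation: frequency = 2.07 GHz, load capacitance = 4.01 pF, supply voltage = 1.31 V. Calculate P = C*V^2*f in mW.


Step 1: V^2 = 1.31^2 = 1.7161 V^2
Step 2: P = C*V^2*f = 4.01e-12 F * 1.7161 * 2.07e9 Hz
Step 3: P = 1.424483127e-02 W
Step 4: P = 14.245 mW

14.245


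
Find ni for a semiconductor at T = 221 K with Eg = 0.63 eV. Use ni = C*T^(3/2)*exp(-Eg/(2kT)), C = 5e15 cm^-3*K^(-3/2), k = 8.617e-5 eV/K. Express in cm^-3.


Step 1: Compute kT = 8.617e-5 * 221 = 0.01904357 eV
Step 2: Exponent = -Eg/(2kT) = -0.63/(2*0.01904357) = -16.54102
Step 3: T^(3/2) = 221^1.5 = 3285.40
Step 4: ni = 5e15 * 3285.40 * exp(-16.54102) = 1.08e+12 cm^-3

1.08e+12


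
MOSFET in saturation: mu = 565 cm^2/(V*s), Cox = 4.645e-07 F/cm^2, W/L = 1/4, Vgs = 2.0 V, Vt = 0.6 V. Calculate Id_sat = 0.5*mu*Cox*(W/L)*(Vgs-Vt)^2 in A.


Step 1: Overdrive voltage Vov = Vgs - Vt = 2.0 - 0.6 = 1.4 V
Step 2: W/L = 1/4 = 0.25
Step 3: Id = 0.5 * 565 * 4.645e-07 * 0.25 * 1.4^2
Step 4: Id = 6.43e-05 A

6.43e-05


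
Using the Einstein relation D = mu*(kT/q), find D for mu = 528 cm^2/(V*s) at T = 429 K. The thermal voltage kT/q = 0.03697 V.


Step 1: D = mu * (kT/q)
Step 2: D = 528 * 0.03697
Step 3: D = 19.52 cm^2/s

19.52


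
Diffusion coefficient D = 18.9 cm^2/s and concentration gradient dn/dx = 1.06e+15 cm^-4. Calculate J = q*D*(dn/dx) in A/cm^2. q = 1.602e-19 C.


Step 1: J = q * D * (dn/dx)
Step 2: J = 1.602e-19 * 18.9 * 1.06e+15
Step 3: J = 3.21e-03 A/cm^2

3.21e-03


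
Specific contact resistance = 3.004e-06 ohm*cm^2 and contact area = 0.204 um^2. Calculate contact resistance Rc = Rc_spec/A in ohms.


Step 1: Convert area to cm^2: 0.204 um^2 = 2.0400e-09 cm^2
Step 2: Rc = Rc_spec / A = 3.004e-06 / 2.0400e-09
Step 3: Rc = 1.47e+03 ohms

1.47e+03


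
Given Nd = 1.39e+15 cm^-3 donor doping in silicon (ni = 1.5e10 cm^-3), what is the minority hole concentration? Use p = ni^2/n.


Step 1: Since Nd >> ni, n ≈ Nd = 1.39e+15 cm^-3
Step 2: p = ni^2 / n = (1.5e10)^2 / 1.39e+15
Step 3: p = 2.25e20 / 1.39e+15 = 1.62e+05 cm^-3

1.62e+05


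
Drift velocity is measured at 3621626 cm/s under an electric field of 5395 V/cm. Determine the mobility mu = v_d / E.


Step 1: mu = v_d / E
Step 2: mu = 3621626 / 5395
Step 3: mu = 671.29 cm^2/(V*s)

671.29


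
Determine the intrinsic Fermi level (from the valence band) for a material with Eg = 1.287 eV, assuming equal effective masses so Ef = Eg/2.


Step 1: For an intrinsic semiconductor, the Fermi level sits at midgap.
Step 2: Ef = Eg / 2 = 1.287 / 2 = 0.6435 eV

0.6435


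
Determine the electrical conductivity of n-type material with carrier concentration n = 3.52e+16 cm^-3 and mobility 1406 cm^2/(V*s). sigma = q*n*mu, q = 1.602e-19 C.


Step 1: sigma = q * n * mu
Step 2: sigma = 1.602e-19 * 3.52e+16 * 1406
Step 3: sigma = 7.928e+00 S/cm

7.928e+00


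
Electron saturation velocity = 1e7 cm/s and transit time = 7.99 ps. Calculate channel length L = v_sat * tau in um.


Step 1: tau in seconds = 7.99 ps * 1e-12 = 7.9900e-12 s
Step 2: L = v_sat * tau = 1e7 * 7.9900e-12 = 7.9900e-05 cm
Step 3: L in um = 7.9900e-05 * 1e4 = 0.799 um

0.799


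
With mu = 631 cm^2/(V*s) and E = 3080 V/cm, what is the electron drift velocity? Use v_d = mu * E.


Step 1: v_d = mu * E
Step 2: v_d = 631 * 3080 = 1943480
Step 3: v_d = 1.94e+06 cm/s

1.94e+06


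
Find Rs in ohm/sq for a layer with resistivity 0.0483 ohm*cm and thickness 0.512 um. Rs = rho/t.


Step 1: Convert thickness to cm: t = 0.512 um = 5.1200e-05 cm
Step 2: Rs = rho / t = 0.0483 / 5.1200e-05
Step 3: Rs = 943.4 ohm/sq

943.4


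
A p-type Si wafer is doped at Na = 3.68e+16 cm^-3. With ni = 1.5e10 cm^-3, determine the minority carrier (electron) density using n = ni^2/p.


Step 1: Majority hole concentration p ≈ Na = 3.68e+16 cm^-3
Step 2: n = ni^2 / Na = (1.5e10)^2 / 3.68e+16
Step 3: n = 6.11e+03 cm^-3

6.11e+03


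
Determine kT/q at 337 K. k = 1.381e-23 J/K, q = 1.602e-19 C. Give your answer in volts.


Step 1: kT = 1.381e-23 * 337 = 4.65397e-21 J
Step 2: Vt = kT/q = 4.65397e-21 / 1.602e-19
Step 3: Vt = 0.02905 V

0.02905


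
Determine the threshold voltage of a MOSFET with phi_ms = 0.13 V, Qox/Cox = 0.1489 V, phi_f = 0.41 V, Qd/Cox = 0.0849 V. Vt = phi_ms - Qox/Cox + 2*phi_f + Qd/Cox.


Step 1: Vt = phi_ms - Qox/Cox + 2*phi_f + Qd/Cox
Step 2: Vt = 0.13 - 0.1489 + 2*0.41 + 0.0849
Step 3: Vt = 0.13 - 0.1489 + 0.82 + 0.0849
Step 4: Vt = 0.886 V

0.886


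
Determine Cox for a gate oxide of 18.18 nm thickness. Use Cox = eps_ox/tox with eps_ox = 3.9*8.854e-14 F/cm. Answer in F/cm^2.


Step 1: eps_ox = 3.9 * 8.854e-14 = 3.45306e-13 F/cm
Step 2: tox in cm = 18.18 nm * 1e-7 = 1.8180e-06 cm
Step 3: Cox = 3.45306e-13 / 1.8180e-06 = 1.90e-07 F/cm^2

1.90e-07


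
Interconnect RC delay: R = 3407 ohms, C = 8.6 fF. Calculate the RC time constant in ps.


Step 1: tau = R * C
Step 2: tau = 3407 * 8.6 fF = 3407 * 8.6e-15 F
Step 3: tau = 2.93002e-11 s = 29.3002 ps

29.3002


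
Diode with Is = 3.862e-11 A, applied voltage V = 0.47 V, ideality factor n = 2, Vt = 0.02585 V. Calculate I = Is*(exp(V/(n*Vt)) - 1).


Step 1: V/(n*Vt) = 0.47/(2*0.02585) = 9.0909
Step 2: exp(9.0909) = 8.8742e+03
Step 3: I = 3.862e-11 * (8.8742e+03 - 1) = 3.43e-07 A

3.43e-07


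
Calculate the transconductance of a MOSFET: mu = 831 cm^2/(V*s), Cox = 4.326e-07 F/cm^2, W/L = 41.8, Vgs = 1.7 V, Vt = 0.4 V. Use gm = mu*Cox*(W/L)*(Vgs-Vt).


Step 1: Vov = Vgs - Vt = 1.7 - 0.4 = 1.3 V
Step 2: gm = mu * Cox * (W/L) * Vov
Step 3: gm = 831 * 4.326e-07 * 41.8 * 1.3 = 1.95e-02 S

1.95e-02


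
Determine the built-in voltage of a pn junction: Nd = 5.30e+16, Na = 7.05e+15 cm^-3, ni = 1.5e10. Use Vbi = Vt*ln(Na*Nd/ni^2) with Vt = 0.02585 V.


Step 1: Compute Na*Nd/ni^2 = 7.05e+15 * 5.30e+16 / (1.5e10)^2 = 1.6607e+12
Step 2: ln(1.6607e+12) = 28.1383
Step 3: Vbi = 0.02585 * 28.1383 = 0.727 V

0.727


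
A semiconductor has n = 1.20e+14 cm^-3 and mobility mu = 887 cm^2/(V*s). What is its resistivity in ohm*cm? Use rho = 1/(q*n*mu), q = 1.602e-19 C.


Step 1: sigma = q * n * mu = 1.602e-19 * 1.20e+14 * 887 = 1.70517e-02 S/cm
Step 2: rho = 1 / sigma = 1 / 1.70517e-02 = 58.65 ohm*cm

58.65


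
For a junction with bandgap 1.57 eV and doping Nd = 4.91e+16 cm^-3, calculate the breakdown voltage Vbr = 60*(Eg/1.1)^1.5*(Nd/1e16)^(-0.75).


Step 1: Eg/1.1 = 1.57/1.1 = 1.427273
Step 2: (Eg/1.1)^1.5 = 1.427273^1.5 = 1.705142
Step 3: (Nd/1e16)^(-0.75) = (4.91)^(-0.75) = 0.303172
Step 4: Vbr = 60 * 1.705142 * 0.303172 = 31.0 V

31.0


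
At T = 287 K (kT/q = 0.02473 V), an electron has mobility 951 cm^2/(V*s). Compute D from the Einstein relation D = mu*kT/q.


Step 1: D = mu * (kT/q)
Step 2: D = 951 * 0.02473
Step 3: D = 23.52 cm^2/s

23.52


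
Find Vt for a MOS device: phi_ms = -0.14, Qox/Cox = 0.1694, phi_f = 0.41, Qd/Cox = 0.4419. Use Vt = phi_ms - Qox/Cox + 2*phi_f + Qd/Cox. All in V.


Step 1: Vt = phi_ms - Qox/Cox + 2*phi_f + Qd/Cox
Step 2: Vt = -0.14 - 0.1694 + 2*0.41 + 0.4419
Step 3: Vt = -0.14 - 0.1694 + 0.82 + 0.4419
Step 4: Vt = 0.9525 V

0.9525


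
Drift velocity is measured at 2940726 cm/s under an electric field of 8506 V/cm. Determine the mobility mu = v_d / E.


Step 1: mu = v_d / E
Step 2: mu = 2940726 / 8506
Step 3: mu = 345.72 cm^2/(V*s)

345.72


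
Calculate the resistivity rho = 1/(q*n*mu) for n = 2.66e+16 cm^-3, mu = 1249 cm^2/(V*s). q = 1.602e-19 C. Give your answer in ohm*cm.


Step 1: sigma = q * n * mu = 1.602e-19 * 2.66e+16 * 1249 = 5.32239e+00 S/cm
Step 2: rho = 1 / sigma = 1 / 5.32239e+00 = 0.1879 ohm*cm

0.1879


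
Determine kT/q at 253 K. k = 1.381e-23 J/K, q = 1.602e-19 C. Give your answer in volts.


Step 1: kT = 1.381e-23 * 253 = 3.49393e-21 J
Step 2: Vt = kT/q = 3.49393e-21 / 1.602e-19
Step 3: Vt = 0.02181 V

0.02181


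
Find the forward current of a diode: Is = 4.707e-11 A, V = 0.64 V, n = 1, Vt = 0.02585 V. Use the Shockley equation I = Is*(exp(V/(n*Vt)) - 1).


Step 1: V/(n*Vt) = 0.64/(1*0.02585) = 24.7582
Step 2: exp(24.7582) = 5.6539e+10
Step 3: I = 4.707e-11 * (5.6539e+10 - 1) = 2.66e+00 A

2.66e+00


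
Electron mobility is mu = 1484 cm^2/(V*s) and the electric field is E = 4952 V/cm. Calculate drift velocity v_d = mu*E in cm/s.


Step 1: v_d = mu * E
Step 2: v_d = 1484 * 4952 = 7348768
Step 3: v_d = 7.35e+06 cm/s

7.35e+06


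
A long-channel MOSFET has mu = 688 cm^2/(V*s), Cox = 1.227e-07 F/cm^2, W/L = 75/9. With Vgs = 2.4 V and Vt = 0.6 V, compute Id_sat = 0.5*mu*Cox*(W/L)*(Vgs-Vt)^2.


Step 1: Overdrive voltage Vov = Vgs - Vt = 2.4 - 0.6 = 1.8 V
Step 2: W/L = 75/9 = 8.33333
Step 3: Id = 0.5 * 688 * 1.227e-07 * 8.33333 * 1.8^2
Step 4: Id = 1.14e-03 A

1.14e-03


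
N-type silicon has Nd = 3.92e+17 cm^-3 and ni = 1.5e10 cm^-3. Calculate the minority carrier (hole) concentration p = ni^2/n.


Step 1: Since Nd >> ni, n ≈ Nd = 3.92e+17 cm^-3
Step 2: p = ni^2 / n = (1.5e10)^2 / 3.92e+17
Step 3: p = 2.25e20 / 3.92e+17 = 5.74e+02 cm^-3

5.74e+02


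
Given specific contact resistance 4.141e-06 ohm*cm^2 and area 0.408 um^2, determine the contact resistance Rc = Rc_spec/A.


Step 1: Convert area to cm^2: 0.408 um^2 = 4.0800e-09 cm^2
Step 2: Rc = Rc_spec / A = 4.141e-06 / 4.0800e-09
Step 3: Rc = 1.01e+03 ohms

1.01e+03


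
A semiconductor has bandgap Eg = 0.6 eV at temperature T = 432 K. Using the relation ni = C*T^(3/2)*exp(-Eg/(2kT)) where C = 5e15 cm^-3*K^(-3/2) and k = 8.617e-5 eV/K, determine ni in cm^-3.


Step 1: Compute kT = 8.617e-5 * 432 = 0.03722544 eV
Step 2: Exponent = -Eg/(2kT) = -0.6/(2*0.03722544) = -8.05900
Step 3: T^(3/2) = 432^1.5 = 8978.95
Step 4: ni = 5e15 * 8978.95 * exp(-8.05900) = 1.42e+16 cm^-3

1.42e+16


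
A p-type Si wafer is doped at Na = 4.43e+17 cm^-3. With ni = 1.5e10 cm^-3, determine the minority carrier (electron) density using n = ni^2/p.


Step 1: Majority hole concentration p ≈ Na = 4.43e+17 cm^-3
Step 2: n = ni^2 / Na = (1.5e10)^2 / 4.43e+17
Step 3: n = 5.08e+02 cm^-3

5.08e+02


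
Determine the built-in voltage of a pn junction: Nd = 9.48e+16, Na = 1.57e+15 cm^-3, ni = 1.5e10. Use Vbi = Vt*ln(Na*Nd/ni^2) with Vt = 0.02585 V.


Step 1: Compute Na*Nd/ni^2 = 1.57e+15 * 9.48e+16 / (1.5e10)^2 = 6.6149e+11
Step 2: ln(6.6149e+11) = 27.2178
Step 3: Vbi = 0.02585 * 27.2178 = 0.704 V

0.704


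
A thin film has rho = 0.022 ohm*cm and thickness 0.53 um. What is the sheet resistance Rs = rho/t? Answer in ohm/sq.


Step 1: Convert thickness to cm: t = 0.53 um = 5.3000e-05 cm
Step 2: Rs = rho / t = 0.022 / 5.3000e-05
Step 3: Rs = 415.1 ohm/sq

415.1


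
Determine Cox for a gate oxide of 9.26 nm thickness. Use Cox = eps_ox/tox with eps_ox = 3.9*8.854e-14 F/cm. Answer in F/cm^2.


Step 1: eps_ox = 3.9 * 8.854e-14 = 3.45306e-13 F/cm
Step 2: tox in cm = 9.26 nm * 1e-7 = 9.2600e-07 cm
Step 3: Cox = 3.45306e-13 / 9.2600e-07 = 3.73e-07 F/cm^2

3.73e-07


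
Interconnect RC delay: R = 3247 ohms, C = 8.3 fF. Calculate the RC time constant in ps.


Step 1: tau = R * C
Step 2: tau = 3247 * 8.3 fF = 3247 * 8.3e-15 F
Step 3: tau = 2.69501e-11 s = 26.9501 ps

26.9501


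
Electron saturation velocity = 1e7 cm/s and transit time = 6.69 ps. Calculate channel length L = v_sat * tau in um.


Step 1: tau in seconds = 6.69 ps * 1e-12 = 6.6900e-12 s
Step 2: L = v_sat * tau = 1e7 * 6.6900e-12 = 6.6900e-05 cm
Step 3: L in um = 6.6900e-05 * 1e4 = 0.669 um

0.669


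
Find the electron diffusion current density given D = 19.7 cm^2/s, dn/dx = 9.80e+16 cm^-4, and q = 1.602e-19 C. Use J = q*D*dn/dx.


Step 1: J = q * D * (dn/dx)
Step 2: J = 1.602e-19 * 19.7 * 9.80e+16
Step 3: J = 3.09e-01 A/cm^2

3.09e-01


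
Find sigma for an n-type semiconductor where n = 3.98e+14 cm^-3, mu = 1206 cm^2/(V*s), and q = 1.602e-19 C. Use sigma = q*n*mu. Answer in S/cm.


Step 1: sigma = q * n * mu
Step 2: sigma = 1.602e-19 * 3.98e+14 * 1206
Step 3: sigma = 7.689e-02 S/cm

7.689e-02


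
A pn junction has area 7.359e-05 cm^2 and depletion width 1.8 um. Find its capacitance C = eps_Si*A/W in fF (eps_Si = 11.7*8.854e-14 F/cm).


Step 1: eps_Si = 11.7 * 8.854e-14 = 1.035918e-12 F/cm
Step 2: W in cm = 1.8 * 1e-4 = 1.80e-04 cm
Step 3: C = 1.035918e-12 * 7.359e-05 / 1.80e-04 = 4.235178e-13 F
Step 4: C = 423.52 fF

423.52


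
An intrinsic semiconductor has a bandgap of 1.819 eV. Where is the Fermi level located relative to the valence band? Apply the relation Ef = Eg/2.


Step 1: For an intrinsic semiconductor, the Fermi level sits at midgap.
Step 2: Ef = Eg / 2 = 1.819 / 2 = 0.9095 eV

0.9095


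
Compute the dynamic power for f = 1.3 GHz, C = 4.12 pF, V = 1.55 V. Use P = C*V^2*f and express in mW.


Step 1: V^2 = 1.55^2 = 2.4025 V^2
Step 2: P = C*V^2*f = 4.12e-12 F * 2.4025 * 1.3e9 Hz
Step 3: P = 1.286779e-02 W
Step 4: P = 12.868 mW

12.868


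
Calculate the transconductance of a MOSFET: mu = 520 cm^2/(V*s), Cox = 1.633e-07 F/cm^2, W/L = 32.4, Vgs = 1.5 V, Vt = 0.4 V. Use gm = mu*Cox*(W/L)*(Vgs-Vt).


Step 1: Vov = Vgs - Vt = 1.5 - 0.4 = 1.1 V
Step 2: gm = mu * Cox * (W/L) * Vov
Step 3: gm = 520 * 1.633e-07 * 32.4 * 1.1 = 3.03e-03 S

3.03e-03


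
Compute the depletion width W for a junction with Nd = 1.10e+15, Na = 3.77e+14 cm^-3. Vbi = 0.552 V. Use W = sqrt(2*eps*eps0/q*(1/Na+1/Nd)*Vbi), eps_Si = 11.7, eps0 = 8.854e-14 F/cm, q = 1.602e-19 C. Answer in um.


Step 1: 1/Na + 1/Nd = 1/3.77e+14 + 1/1.10e+15 = 3.56161e-15
Step 2: 2*eps*eps0/q = 2*11.7*8.854e-14/1.602e-19 = 1.293281e+07
Step 3: W^2 = 1.293281e+07 * 3.56161e-15 * 0.552 = 2.54260e-08
Step 4: W = sqrt(2.54260e-08) = 1.595e-04 cm = 1.595 um

1.595


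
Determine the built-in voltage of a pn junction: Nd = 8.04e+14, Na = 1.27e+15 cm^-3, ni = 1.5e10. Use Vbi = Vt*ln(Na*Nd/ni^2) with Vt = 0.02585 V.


Step 1: Compute Na*Nd/ni^2 = 1.27e+15 * 8.04e+14 / (1.5e10)^2 = 4.5381e+09
Step 2: ln(4.5381e+09) = 22.2358
Step 3: Vbi = 0.02585 * 22.2358 = 0.575 V

0.575


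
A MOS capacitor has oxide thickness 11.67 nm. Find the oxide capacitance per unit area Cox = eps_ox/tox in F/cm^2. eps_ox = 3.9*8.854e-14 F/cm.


Step 1: eps_ox = 3.9 * 8.854e-14 = 3.45306e-13 F/cm
Step 2: tox in cm = 11.67 nm * 1e-7 = 1.1670e-06 cm
Step 3: Cox = 3.45306e-13 / 1.1670e-06 = 2.96e-07 F/cm^2

2.96e-07


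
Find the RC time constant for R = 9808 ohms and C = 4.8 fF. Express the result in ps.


Step 1: tau = R * C
Step 2: tau = 9808 * 4.8 fF = 9808 * 4.8e-15 F
Step 3: tau = 4.70784e-11 s = 47.0784 ps

47.0784


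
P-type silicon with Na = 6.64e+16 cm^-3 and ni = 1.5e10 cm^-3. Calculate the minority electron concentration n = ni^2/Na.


Step 1: Majority hole concentration p ≈ Na = 6.64e+16 cm^-3
Step 2: n = ni^2 / Na = (1.5e10)^2 / 6.64e+16
Step 3: n = 3.39e+03 cm^-3

3.39e+03


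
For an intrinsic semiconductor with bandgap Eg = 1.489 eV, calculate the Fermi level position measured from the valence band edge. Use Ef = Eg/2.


Step 1: For an intrinsic semiconductor, the Fermi level sits at midgap.
Step 2: Ef = Eg / 2 = 1.489 / 2 = 0.7445 eV

0.7445


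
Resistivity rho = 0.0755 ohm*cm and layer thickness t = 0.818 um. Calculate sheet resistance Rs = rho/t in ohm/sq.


Step 1: Convert thickness to cm: t = 0.818 um = 8.1800e-05 cm
Step 2: Rs = rho / t = 0.0755 / 8.1800e-05
Step 3: Rs = 923.0 ohm/sq

923.0


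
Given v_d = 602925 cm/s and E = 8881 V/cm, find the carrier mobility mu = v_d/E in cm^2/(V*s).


Step 1: mu = v_d / E
Step 2: mu = 602925 / 8881
Step 3: mu = 67.89 cm^2/(V*s)

67.89


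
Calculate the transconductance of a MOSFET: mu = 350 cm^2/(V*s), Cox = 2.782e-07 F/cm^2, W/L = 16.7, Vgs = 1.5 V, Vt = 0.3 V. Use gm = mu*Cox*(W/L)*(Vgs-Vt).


Step 1: Vov = Vgs - Vt = 1.5 - 0.3 = 1.2 V
Step 2: gm = mu * Cox * (W/L) * Vov
Step 3: gm = 350 * 2.782e-07 * 16.7 * 1.2 = 1.95e-03 S

1.95e-03


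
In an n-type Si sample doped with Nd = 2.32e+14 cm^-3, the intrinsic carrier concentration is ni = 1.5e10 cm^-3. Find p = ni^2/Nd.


Step 1: Since Nd >> ni, n ≈ Nd = 2.32e+14 cm^-3
Step 2: p = ni^2 / n = (1.5e10)^2 / 2.32e+14
Step 3: p = 2.25e20 / 2.32e+14 = 9.70e+05 cm^-3

9.70e+05


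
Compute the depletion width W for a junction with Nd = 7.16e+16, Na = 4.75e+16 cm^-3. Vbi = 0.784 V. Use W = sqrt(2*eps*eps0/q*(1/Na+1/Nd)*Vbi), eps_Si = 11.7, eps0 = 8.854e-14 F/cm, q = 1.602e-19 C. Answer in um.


Step 1: 1/Na + 1/Nd = 1/4.75e+16 + 1/7.16e+16 = 3.50191e-17
Step 2: 2*eps*eps0/q = 2*11.7*8.854e-14/1.602e-19 = 1.293281e+07
Step 3: W^2 = 1.293281e+07 * 3.50191e-17 * 0.784 = 3.55070e-10
Step 4: W = sqrt(3.55070e-10) = 1.884e-05 cm = 0.1884 um

0.1884


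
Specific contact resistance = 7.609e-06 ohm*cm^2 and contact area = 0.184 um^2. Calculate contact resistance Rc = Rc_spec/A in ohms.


Step 1: Convert area to cm^2: 0.184 um^2 = 1.8400e-09 cm^2
Step 2: Rc = Rc_spec / A = 7.609e-06 / 1.8400e-09
Step 3: Rc = 4.14e+03 ohms

4.14e+03


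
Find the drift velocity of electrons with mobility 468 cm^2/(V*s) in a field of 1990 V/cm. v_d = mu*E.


Step 1: v_d = mu * E
Step 2: v_d = 468 * 1990 = 931320
Step 3: v_d = 9.31e+05 cm/s

9.31e+05


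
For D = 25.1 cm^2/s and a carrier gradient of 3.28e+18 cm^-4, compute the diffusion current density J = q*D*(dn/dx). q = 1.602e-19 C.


Step 1: J = q * D * (dn/dx)
Step 2: J = 1.602e-19 * 25.1 * 3.28e+18
Step 3: J = 1.32e+01 A/cm^2

1.32e+01


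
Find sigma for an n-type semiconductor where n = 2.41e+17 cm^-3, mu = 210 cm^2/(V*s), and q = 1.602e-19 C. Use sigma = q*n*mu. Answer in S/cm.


Step 1: sigma = q * n * mu
Step 2: sigma = 1.602e-19 * 2.41e+17 * 210
Step 3: sigma = 8.108e+00 S/cm

8.108e+00


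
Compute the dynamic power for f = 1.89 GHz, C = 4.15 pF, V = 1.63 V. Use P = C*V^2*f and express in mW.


Step 1: V^2 = 1.63^2 = 2.6569 V^2
Step 2: P = C*V^2*f = 4.15e-12 F * 2.6569 * 1.89e9 Hz
Step 3: P = 2.083939515e-02 W
Step 4: P = 20.839 mW

20.839


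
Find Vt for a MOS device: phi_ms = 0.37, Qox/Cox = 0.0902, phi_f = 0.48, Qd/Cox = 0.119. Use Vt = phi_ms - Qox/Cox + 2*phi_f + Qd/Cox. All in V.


Step 1: Vt = phi_ms - Qox/Cox + 2*phi_f + Qd/Cox
Step 2: Vt = 0.37 - 0.0902 + 2*0.48 + 0.119
Step 3: Vt = 0.37 - 0.0902 + 0.96 + 0.119
Step 4: Vt = 1.3588 V

1.3588


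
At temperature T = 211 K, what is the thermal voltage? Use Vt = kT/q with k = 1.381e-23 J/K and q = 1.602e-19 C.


Step 1: kT = 1.381e-23 * 211 = 2.91391e-21 J
Step 2: Vt = kT/q = 2.91391e-21 / 1.602e-19
Step 3: Vt = 0.01819 V

0.01819


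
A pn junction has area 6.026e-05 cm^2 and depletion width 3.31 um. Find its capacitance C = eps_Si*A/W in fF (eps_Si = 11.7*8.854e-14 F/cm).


Step 1: eps_Si = 11.7 * 8.854e-14 = 1.035918e-12 F/cm
Step 2: W in cm = 3.31 * 1e-4 = 3.31e-04 cm
Step 3: C = 1.035918e-12 * 6.026e-05 / 3.31e-04 = 1.885934e-13 F
Step 4: C = 188.59 fF

188.59


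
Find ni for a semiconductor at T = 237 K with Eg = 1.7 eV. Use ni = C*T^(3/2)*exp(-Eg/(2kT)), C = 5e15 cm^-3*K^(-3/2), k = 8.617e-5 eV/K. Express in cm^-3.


Step 1: Compute kT = 8.617e-5 * 237 = 0.02042229 eV
Step 2: Exponent = -Eg/(2kT) = -1.7/(2*0.02042229) = -41.62119
Step 3: T^(3/2) = 237^1.5 = 3648.57
Step 4: ni = 5e15 * 3648.57 * exp(-41.62119) = 1.53e+01 cm^-3

1.53e+01


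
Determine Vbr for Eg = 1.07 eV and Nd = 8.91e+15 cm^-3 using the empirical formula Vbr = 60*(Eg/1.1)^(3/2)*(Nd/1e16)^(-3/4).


Step 1: Eg/1.1 = 1.07/1.1 = 0.972727
Step 2: (Eg/1.1)^1.5 = 0.972727^1.5 = 0.959371
Step 3: (Nd/1e16)^(-0.75) = (0.891)^(-0.75) = 1.090415
Step 4: Vbr = 60 * 0.959371 * 1.090415 = 62.8 V

62.8


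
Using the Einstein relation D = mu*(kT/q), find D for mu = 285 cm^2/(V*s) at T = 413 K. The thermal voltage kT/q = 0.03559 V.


Step 1: D = mu * (kT/q)
Step 2: D = 285 * 0.03559
Step 3: D = 10.14 cm^2/s

10.14


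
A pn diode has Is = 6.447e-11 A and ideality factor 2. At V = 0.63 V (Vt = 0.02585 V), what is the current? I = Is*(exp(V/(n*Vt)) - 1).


Step 1: V/(n*Vt) = 0.63/(2*0.02585) = 12.1857
Step 2: exp(12.1857) = 1.9597e+05
Step 3: I = 6.447e-11 * (1.9597e+05 - 1) = 1.26e-05 A

1.26e-05


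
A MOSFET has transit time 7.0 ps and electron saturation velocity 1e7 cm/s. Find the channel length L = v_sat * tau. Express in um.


Step 1: tau in seconds = 7.0 ps * 1e-12 = 7.0000e-12 s
Step 2: L = v_sat * tau = 1e7 * 7.0000e-12 = 7.0000e-05 cm
Step 3: L in um = 7.0000e-05 * 1e4 = 0.7 um

0.7
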